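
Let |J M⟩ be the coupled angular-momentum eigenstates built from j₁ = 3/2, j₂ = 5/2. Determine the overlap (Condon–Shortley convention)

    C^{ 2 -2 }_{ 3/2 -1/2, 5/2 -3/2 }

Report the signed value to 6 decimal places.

-0.617213  (= −√(8/21))

j₁+j₂−J=2  J+j₁−j₂=1  J−j₁+j₂=3  j₁+j₂+J+1=7
(j₁±m₁, j₂±m₂, J±M) = (1,2,1,4,0,4)
P² = 96/7
sum k=1..1:
  [1] −1/6 = -1/6
S = -1/6
C² = P²·S² = 8/21 ; C = -0.617213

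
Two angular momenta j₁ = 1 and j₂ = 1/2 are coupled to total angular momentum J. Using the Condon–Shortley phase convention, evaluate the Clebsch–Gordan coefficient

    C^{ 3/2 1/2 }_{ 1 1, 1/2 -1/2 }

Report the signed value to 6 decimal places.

triangle: 0!·2!·1!/4! = 2/24
(j±m)!: 2!·0!·0!·1!·2!·1! = 4
prefactor² = (2J+1)·Δ·N² = 4/3
  k=0: +1/(0!·0!·0!·0!·2!·1!) = 1/2
Σ = 1/2  ⇒  CG² = 4/3·1/2² = 1/3
CG = +√(1/3) = +0.577350

+0.577350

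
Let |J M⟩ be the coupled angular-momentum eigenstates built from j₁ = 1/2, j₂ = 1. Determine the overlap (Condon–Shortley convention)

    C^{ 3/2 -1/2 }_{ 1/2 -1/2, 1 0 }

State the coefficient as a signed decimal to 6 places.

+√(2/3) = +0.816497

√[4·0!1!2!/4! · 0!1!1!1!1!2!] = √(2/3)
  +(−1)^0/∏(0,0,1,1,0,1)! = 1  (running 1)
⟨..|..⟩ = √(2/3)·(1) = +0.816497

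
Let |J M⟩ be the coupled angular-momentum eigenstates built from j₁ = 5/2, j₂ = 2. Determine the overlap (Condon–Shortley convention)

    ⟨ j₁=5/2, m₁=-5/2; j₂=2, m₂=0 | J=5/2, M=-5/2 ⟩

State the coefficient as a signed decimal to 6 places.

triangle: 2!*3!*2!/8! = 24/40320
(j±m)!: 0!*5!*2!*2!*0!*5! = 57600
prefactor² = (2J+1)*Δ*N² = 1440/7
  k=2: +1/(2!*0!*3!*0!*0!*2!) = 1/24
Σ = 1/24  ⇒  CG² = 1440/7*1/24² = 5/14
CG = +√(5/14) = +0.597614

+√(5/14) ≈ +0.597614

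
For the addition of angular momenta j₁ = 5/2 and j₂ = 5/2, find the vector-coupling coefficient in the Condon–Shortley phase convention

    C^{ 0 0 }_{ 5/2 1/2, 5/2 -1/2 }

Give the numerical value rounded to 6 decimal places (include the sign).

+√(1/6) = +0.408248

√[1·5!0!0!/6! · 3!2!2!3!0!0!] = √(24)
  +(−1)^2/∏(2,3,0,0,0,0)! = 1/12  (running 1/12)
⟨..|..⟩ = √(24)·(1/12) = +0.408248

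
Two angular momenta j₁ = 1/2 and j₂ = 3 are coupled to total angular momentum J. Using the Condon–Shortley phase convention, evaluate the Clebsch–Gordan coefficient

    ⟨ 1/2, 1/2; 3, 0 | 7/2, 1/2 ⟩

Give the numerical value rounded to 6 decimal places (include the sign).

√[8·0!1!6!/8! · 1!0!3!3!4!3!] = √(5184/7)
  +(−1)^0/∏(0,0,0,3,1,3)! = 1/36  (running 1/36)
⟨..|..⟩ = √(5184/7)·(1/36) = +0.755929

+0.755929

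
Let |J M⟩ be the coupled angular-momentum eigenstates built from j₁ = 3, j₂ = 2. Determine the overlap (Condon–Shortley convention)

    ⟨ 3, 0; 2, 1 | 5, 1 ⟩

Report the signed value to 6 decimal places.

j₁+j₂−J=0  J+j₁−j₂=6  J−j₁+j₂=4  j₁+j₂+J+1=11
(j₁±m₁, j₂±m₂, J±M) = (3,3,3,1,6,4)
P² = 124416/7
sum k=0..0:
  [0] +1/216 = 1/216
S = 1/216
C² = P²·S² = 8/21 ; C = +0.617213

+0.617213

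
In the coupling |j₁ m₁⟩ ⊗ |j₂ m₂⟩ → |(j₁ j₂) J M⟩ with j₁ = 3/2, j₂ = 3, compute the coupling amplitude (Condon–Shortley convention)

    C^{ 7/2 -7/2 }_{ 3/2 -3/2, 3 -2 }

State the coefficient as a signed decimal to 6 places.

-0.577350  (= −√(1/3))

√[8·1!2!5!/9! · 0!3!1!5!0!7!] = √(19200)
  +(−1)^1/∏(1,0,2,0,0,5)! = -1/240  (running -1/240)
⟨..|..⟩ = √(19200)·(-1/240) = -0.577350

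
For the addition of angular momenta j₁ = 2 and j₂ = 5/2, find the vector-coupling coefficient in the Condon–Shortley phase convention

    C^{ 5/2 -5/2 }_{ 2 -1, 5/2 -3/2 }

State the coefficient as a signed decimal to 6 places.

−√(3/7) ≈ -0.654654

triangle: 2!·2!·3!/8! = 24/40320
(j±m)!: 1!·3!·1!·4!·0!·5! = 17280
prefactor² = (2J+1)·Δ·N² = 432/7
  k=1: −1/(1!·1!·2!·0!·0!·3!) = -1/12
Σ = -1/12  ⇒  CG² = 432/7·(-1/12)² = 3/7
CG = −√(3/7) = -0.654654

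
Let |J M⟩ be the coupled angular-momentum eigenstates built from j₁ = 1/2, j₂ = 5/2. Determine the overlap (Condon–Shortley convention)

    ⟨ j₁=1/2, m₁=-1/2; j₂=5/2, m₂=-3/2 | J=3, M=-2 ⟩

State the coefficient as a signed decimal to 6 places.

+√(5/6) = +0.912871

j₁+j₂−J=0  J+j₁−j₂=1  J−j₁+j₂=5  j₁+j₂+J+1=7
(j₁±m₁, j₂±m₂, J±M) = (0,1,1,4,1,5)
P² = 480
sum k=0..0:
  [0] +1/24 = 1/24
S = 1/24
C² = P²·S² = 5/6 ; C = +0.912871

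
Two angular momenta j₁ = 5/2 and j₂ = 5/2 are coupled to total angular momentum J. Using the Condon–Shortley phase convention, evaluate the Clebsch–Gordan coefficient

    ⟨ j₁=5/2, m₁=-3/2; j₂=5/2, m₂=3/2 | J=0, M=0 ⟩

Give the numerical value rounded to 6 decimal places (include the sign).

triangle: 5!*0!*0!/6! = 120/720
(j±m)!: 1!*4!*4!*1!*0!*0! = 576
prefactor² = (2J+1)*Δ*N² = 96
  k=4: +1/(4!*1!*0!*0!*0!*0!) = 1/24
Σ = 1/24  ⇒  CG² = 96*1/24² = 1/6
CG = +√(1/6) = +0.408248

+√(1/6) ≈ +0.408248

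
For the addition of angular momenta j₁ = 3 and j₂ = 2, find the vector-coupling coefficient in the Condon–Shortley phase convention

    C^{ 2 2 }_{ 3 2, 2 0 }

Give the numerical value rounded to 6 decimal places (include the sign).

√[5·3!3!1!/8! · 5!1!2!2!4!0!] = √(360/7)
  +(−1)^1/∏(1,2,0,1,3,0)! = -1/12  (running -1/12)
⟨..|..⟩ = √(360/7)·(-1/12) = -0.597614

−√(5/14) ≈ -0.597614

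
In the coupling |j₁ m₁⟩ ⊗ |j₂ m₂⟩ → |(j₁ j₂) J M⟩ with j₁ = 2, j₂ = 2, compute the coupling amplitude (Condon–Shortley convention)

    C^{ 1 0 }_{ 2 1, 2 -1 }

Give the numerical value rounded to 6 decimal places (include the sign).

-0.316228  (= −√(1/10))

√[3·3!1!1!/6! · 3!1!1!3!1!1!] = √(9/10)
  +(−1)^0/∏(0,3,1,1,0,0)! = 1/6  (running 1/6)
  +(−1)^1/∏(1,2,0,0,1,1)! = -1/2  (running -1/3)
⟨..|..⟩ = √(9/10)·(-1/3) = -0.316228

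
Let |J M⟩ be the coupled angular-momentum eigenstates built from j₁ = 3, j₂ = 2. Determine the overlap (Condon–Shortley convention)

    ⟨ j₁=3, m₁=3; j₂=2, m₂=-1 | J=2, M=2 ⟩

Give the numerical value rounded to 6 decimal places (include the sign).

+0.597614

j₁+j₂−J=3  J+j₁−j₂=3  J−j₁+j₂=1  j₁+j₂+J+1=8
(j₁±m₁, j₂±m₂, J±M) = (6,0,1,3,4,0)
P² = 3240/7
sum k=0..0:
  [0] +1/36 = 1/36
S = 1/36
C² = P²·S² = 5/14 ; C = +0.597614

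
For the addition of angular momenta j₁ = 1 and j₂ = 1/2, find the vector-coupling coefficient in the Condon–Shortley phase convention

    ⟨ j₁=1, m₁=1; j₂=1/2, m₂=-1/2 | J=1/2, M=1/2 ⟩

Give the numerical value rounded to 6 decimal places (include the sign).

+0.816497

triangle: 1!×1!×0!/3! = 1/6
(j±m)!: 2!×0!×0!×1!×1!×0! = 2
prefactor² = (2J+1)×Δ×N² = 2/3
  k=0: +1/(0!×1!×0!×0!×1!×0!) = 1
Σ = 1  ⇒  CG² = 2/3×1² = 2/3
CG = +√(2/3) = +0.816497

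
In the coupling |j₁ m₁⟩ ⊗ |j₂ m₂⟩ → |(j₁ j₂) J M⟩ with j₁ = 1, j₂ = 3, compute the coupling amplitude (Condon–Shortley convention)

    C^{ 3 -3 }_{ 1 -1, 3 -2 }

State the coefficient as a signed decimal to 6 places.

-0.500000  (= −√(1/4))

j₁+j₂−J=1  J+j₁−j₂=1  J−j₁+j₂=5  j₁+j₂+J+1=8
(j₁±m₁, j₂±m₂, J±M) = (0,2,1,5,0,6)
P² = 3600
sum k=1..1:
  [1] −1/120 = -1/120
S = -1/120
C² = P²·S² = 1/4 ; C = -0.500000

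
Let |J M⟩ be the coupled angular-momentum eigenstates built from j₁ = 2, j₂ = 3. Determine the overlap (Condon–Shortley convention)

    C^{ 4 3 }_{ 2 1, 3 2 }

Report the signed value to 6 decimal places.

j₁+j₂−J=1  J+j₁−j₂=3  J−j₁+j₂=5  j₁+j₂+J+1=10
(j₁±m₁, j₂±m₂, J±M) = (3,1,5,1,7,1)
P² = 6480
sum k=0..1:
  [0] +1/240 = 1/240
  [1] −1/144 = -1/144
S = -1/360
C² = P²·S² = 1/20 ; C = -0.223607

−√(1/20) = -0.223607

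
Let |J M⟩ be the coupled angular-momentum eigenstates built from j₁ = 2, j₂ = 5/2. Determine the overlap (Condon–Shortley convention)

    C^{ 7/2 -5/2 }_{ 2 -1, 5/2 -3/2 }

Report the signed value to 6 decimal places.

√[8·1!3!4!/9! · 1!3!1!4!1!6!] = √(2304/7)
  +(−1)^0/∏(0,1,3,1,0,3)! = 1/36  (running 1/36)
  +(−1)^1/∏(1,0,2,0,1,4)! = -1/48  (running 1/144)
⟨..|..⟩ = √(2304/7)·(1/144) = +0.125988

+√(1/63) = +0.125988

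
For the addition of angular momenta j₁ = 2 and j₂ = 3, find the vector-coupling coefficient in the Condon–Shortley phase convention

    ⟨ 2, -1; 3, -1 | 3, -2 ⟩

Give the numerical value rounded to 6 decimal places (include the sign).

j₁+j₂−J=2  J+j₁−j₂=2  J−j₁+j₂=4  j₁+j₂+J+1=9
(j₁±m₁, j₂±m₂, J±M) = (1,3,2,4,1,5)
P² = 64
sum k=1..2:
  [1] −1/12 = -1/12
  [2] +1/48 = 1/48
S = -1/16
C² = P²·S² = 1/4 ; C = -0.500000

-0.500000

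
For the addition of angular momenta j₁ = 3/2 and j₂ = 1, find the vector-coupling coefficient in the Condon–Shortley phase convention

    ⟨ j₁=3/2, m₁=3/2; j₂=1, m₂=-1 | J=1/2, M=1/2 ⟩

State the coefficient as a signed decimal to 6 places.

+0.707107  (= +√(1/2))

j₁+j₂−J=2  J+j₁−j₂=1  J−j₁+j₂=0  j₁+j₂+J+1=4
(j₁±m₁, j₂±m₂, J±M) = (3,0,0,2,1,0)
P² = 2
sum k=0..0:
  [0] +1/2 = 1/2
S = 1/2
C² = P²·S² = 1/2 ; C = +0.707107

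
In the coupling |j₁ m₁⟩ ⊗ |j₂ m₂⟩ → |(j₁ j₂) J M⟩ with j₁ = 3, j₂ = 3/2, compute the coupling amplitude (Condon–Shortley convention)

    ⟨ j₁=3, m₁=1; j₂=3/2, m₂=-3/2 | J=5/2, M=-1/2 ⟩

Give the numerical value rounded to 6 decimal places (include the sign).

+0.621059  (= +√(27/70))

√[6·2!4!1!/8! · 4!2!0!3!2!3!] = √(864/35)
  +(−1)^0/∏(0,2,2,0,2,1)! = 1/8  (running 1/8)
⟨..|..⟩ = √(864/35)·(1/8) = +0.621059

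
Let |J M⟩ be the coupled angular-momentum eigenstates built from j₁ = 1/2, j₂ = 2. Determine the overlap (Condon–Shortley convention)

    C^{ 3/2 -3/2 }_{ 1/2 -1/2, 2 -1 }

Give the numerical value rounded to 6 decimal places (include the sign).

triangle: 1!·0!·3!/5! = 6/120
(j±m)!: 0!·1!·1!·3!·0!·3! = 36
prefactor² = (2J+1)·Δ·N² = 36/5
  k=1: −1/(1!·0!·0!·0!·0!·3!) = -1/6
Σ = -1/6  ⇒  CG² = 36/5·(-1/6)² = 1/5
CG = −√(1/5) = -0.447214

-0.447214  (= −√(1/5))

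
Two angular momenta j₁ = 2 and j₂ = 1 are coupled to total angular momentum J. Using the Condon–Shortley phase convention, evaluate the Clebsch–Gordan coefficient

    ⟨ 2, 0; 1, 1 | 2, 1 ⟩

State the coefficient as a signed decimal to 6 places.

triangle: 1!×3!×1!/6! = 6/720
(j±m)!: 2!×2!×2!×0!×3!×1! = 48
prefactor² = (2J+1)×Δ×N² = 2
  k=1: −1/(1!×0!×1!×1!×2!×0!) = -1/2
Σ = -1/2  ⇒  CG² = 2×(-1/2)² = 1/2
CG = −√(1/2) = -0.707107

−√(1/2) ≈ -0.707107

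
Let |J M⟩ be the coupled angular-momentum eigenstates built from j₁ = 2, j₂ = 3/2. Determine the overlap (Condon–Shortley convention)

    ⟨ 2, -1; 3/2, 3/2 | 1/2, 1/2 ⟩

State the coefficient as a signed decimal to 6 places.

j₁+j₂−J=3  J+j₁−j₂=1  J−j₁+j₂=0  j₁+j₂+J+1=5
(j₁±m₁, j₂±m₂, J±M) = (1,3,3,0,1,0)
P² = 18/5
sum k=3..3:
  [3] −1/6 = -1/6
S = -1/6
C² = P²·S² = 1/10 ; C = -0.316228

-0.316228  (= −√(1/10))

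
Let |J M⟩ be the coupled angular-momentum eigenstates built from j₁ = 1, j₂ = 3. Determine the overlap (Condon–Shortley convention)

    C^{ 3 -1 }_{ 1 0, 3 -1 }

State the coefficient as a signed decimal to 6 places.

+0.288675  (= +√(1/12))

j₁+j₂−J=1  J+j₁−j₂=1  J−j₁+j₂=5  j₁+j₂+J+1=8
(j₁±m₁, j₂±m₂, J±M) = (1,1,2,4,2,4)
P² = 48
sum k=0..1:
  [0] +1/12 = 1/12
  [1] −1/24 = -1/24
S = 1/24
C² = P²·S² = 1/12 ; C = +0.288675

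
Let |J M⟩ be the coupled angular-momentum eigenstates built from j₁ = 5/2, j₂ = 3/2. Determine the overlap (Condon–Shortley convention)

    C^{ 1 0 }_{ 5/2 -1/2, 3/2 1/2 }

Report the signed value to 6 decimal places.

√[3·3!2!0!/6! · 2!3!2!1!1!1!] = √(6/5)
  +(−1)^2/∏(2,1,1,0,1,0)! = 1/2  (running 1/2)
⟨..|..⟩ = √(6/5)·(1/2) = +0.547723

+√(3/10) = +0.547723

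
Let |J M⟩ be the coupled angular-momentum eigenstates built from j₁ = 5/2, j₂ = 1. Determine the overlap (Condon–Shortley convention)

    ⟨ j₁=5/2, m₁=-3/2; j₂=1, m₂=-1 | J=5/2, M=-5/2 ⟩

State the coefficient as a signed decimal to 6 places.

j₁+j₂−J=1  J+j₁−j₂=4  J−j₁+j₂=1  j₁+j₂+J+1=7
(j₁±m₁, j₂±m₂, J±M) = (1,4,0,2,0,5)
P² = 1152/7
sum k=0..0:
  [0] +1/24 = 1/24
S = 1/24
C² = P²·S² = 2/7 ; C = +0.534522

+√(2/7) = +0.534522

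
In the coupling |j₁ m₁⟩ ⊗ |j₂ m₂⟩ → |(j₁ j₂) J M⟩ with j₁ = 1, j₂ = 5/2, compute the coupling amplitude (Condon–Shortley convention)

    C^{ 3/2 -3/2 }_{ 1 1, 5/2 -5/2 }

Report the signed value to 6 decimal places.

+0.816497

√[4·2!0!3!/6! · 2!0!0!5!0!3!] = √(96)
  +(−1)^0/∏(0,2,0,0,0,3)! = 1/12  (running 1/12)
⟨..|..⟩ = √(96)·(1/12) = +0.816497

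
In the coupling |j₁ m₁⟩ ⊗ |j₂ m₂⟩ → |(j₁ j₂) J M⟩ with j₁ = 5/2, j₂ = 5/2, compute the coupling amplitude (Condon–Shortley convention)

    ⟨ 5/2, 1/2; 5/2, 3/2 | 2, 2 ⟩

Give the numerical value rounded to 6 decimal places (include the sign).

+√(9/28) ≈ +0.566947

√[5·3!2!2!/8! · 3!2!4!1!4!0!] = √(144/7)
  +(−1)^2/∏(2,1,0,2,2,0)! = 1/8  (running 1/8)
⟨..|..⟩ = √(144/7)·(1/8) = +0.566947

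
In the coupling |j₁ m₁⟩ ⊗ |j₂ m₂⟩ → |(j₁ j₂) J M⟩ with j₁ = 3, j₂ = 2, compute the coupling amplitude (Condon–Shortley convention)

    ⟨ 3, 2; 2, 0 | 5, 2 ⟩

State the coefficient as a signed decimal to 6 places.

j₁+j₂−J=0  J+j₁−j₂=6  J−j₁+j₂=4  j₁+j₂+J+1=11
(j₁±m₁, j₂±m₂, J±M) = (5,1,2,2,7,3)
P² = 69120
sum k=0..0:
  [0] +1/480 = 1/480
S = 1/480
C² = P²·S² = 3/10 ; C = +0.547723

+√(3/10) = +0.547723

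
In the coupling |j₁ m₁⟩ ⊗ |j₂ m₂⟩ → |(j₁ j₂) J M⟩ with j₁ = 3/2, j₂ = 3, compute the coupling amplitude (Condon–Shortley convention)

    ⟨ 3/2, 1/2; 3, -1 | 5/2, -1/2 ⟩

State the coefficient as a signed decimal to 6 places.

-0.119523  (= −√(1/70))

j₁+j₂−J=2  J+j₁−j₂=1  J−j₁+j₂=4  j₁+j₂+J+1=8
(j₁±m₁, j₂±m₂, J±M) = (2,1,2,4,2,3)
P² = 288/35
sum k=0..1:
  [0] +1/8 = 1/8
  [1] −1/6 = -1/6
S = -1/24
C² = P²·S² = 1/70 ; C = -0.119523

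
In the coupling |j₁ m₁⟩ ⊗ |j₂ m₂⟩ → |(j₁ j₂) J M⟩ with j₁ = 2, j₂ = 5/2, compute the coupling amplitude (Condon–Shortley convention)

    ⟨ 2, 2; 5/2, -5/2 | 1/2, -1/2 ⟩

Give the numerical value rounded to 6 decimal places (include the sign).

+0.577350

j₁+j₂−J=4  J+j₁−j₂=0  J−j₁+j₂=1  j₁+j₂+J+1=6
(j₁±m₁, j₂±m₂, J±M) = (4,0,0,5,0,1)
P² = 192
sum k=0..0:
  [0] +1/24 = 1/24
S = 1/24
C² = P²·S² = 1/3 ; C = +0.577350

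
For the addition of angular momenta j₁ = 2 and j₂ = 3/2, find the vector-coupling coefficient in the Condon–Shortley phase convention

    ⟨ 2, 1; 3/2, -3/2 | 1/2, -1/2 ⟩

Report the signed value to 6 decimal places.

+0.316228

j₁+j₂−J=3  J+j₁−j₂=1  J−j₁+j₂=0  j₁+j₂+J+1=5
(j₁±m₁, j₂±m₂, J±M) = (3,1,0,3,0,1)
P² = 18/5
sum k=0..0:
  [0] +1/6 = 1/6
S = 1/6
C² = P²·S² = 1/10 ; C = +0.316228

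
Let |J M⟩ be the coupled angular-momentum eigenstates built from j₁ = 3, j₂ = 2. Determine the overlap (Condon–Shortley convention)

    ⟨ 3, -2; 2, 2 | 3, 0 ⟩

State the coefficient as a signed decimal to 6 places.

+0.577350  (= +√(1/3))

triangle: 2!·4!·2!/9! = 96/362880
(j±m)!: 1!·5!·4!·0!·3!·3! = 103680
prefactor² = (2J+1)·Δ·N² = 192
  k=2: +1/(2!·0!·3!·2!·1!·0!) = 1/24
Σ = 1/24  ⇒  CG² = 192·1/24² = 1/3
CG = +√(1/3) = +0.577350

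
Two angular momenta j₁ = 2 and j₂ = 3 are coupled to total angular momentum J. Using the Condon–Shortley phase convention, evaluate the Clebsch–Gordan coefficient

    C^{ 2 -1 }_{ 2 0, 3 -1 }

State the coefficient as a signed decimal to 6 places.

−√(1/7) = -0.377964

j₁+j₂−J=3  J+j₁−j₂=1  J−j₁+j₂=3  j₁+j₂+J+1=8
(j₁±m₁, j₂±m₂, J±M) = (2,2,2,4,1,3)
P² = 36/7
sum k=1..2:
  [1] −1/4 = -1/4
  [2] +1/12 = 1/12
S = -1/6
C² = P²·S² = 1/7 ; C = -0.377964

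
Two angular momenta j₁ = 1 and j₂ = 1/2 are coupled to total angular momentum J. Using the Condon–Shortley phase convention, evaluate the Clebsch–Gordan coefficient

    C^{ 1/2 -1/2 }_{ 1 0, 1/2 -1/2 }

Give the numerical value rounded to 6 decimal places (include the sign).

√[2·1!1!0!/3! · 1!1!0!1!0!1!] = √(1/3)
  +(−1)^0/∏(0,1,1,0,0,0)! = 1  (running 1)
⟨..|..⟩ = √(1/3)·(1) = +0.577350

+0.577350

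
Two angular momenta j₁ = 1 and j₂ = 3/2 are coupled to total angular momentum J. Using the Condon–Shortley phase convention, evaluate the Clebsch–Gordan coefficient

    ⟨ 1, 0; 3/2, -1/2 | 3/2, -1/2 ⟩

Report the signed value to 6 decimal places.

+0.258199

j₁+j₂−J=1  J+j₁−j₂=1  J−j₁+j₂=2  j₁+j₂+J+1=5
(j₁±m₁, j₂±m₂, J±M) = (1,1,1,2,1,2)
P² = 4/15
sum k=0..1:
  [0] +1/1 = 1
  [1] −1/2 = -1/2
S = 1/2
C² = P²·S² = 1/15 ; C = +0.258199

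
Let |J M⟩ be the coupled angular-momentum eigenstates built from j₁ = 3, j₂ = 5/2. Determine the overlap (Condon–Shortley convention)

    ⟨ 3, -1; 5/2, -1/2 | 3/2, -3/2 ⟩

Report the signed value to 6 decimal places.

j₁+j₂−J=4  J+j₁−j₂=2  J−j₁+j₂=1  j₁+j₂+J+1=8
(j₁±m₁, j₂±m₂, J±M) = (2,4,2,3,0,3)
P² = 576/35
sum k=2..2:
  [2] +1/8 = 1/8
S = 1/8
C² = P²·S² = 9/35 ; C = +0.507093

+0.507093  (= +√(9/35))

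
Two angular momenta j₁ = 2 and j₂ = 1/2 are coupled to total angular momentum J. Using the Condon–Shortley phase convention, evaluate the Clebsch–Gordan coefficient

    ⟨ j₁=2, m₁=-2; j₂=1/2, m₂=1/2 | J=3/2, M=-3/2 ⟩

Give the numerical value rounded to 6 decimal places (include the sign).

triangle: 1!·3!·0!/5! = 6/120
(j±m)!: 0!·4!·1!·0!·0!·3! = 144
prefactor² = (2J+1)·Δ·N² = 144/5
  k=1: −1/(1!·0!·3!·0!·0!·0!) = -1/6
Σ = -1/6  ⇒  CG² = 144/5·(-1/6)² = 4/5
CG = −√(4/5) = -0.894427

−√(4/5) = -0.894427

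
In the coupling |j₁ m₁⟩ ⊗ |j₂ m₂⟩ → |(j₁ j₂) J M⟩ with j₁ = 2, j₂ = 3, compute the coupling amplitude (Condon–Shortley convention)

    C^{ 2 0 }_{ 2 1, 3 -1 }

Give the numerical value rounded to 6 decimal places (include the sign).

triangle: 3!×1!×3!/8! = 36/40320
(j±m)!: 3!×1!×2!×4!×2!×2! = 1152
prefactor² = (2J+1)×Δ×N² = 36/7
  k=0: +1/(0!×3!×1!×2!×0!×1!) = 1/12
  k=1: −1/(1!×2!×0!×1!×1!×2!) = -1/4
Σ = -1/6  ⇒  CG² = 36/7×(-1/6)² = 1/7
CG = −√(1/7) = -0.377964

−√(1/7) = -0.377964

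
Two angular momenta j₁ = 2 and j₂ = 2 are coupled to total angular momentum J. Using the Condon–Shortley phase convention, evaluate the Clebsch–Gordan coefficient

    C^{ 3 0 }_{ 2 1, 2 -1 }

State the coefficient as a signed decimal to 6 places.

+√(2/5) ≈ +0.632456

triangle: 1!·3!·3!/8! = 36/40320
(j±m)!: 3!·1!·1!·3!·3!·3! = 1296
prefactor² = (2J+1)·Δ·N² = 81/10
  k=0: +1/(0!·1!·1!·1!·2!·2!) = 1/4
  k=1: −1/(1!·0!·0!·0!·3!·3!) = -1/36
Σ = 2/9  ⇒  CG² = 81/10·2/9² = 2/5
CG = +√(2/5) = +0.632456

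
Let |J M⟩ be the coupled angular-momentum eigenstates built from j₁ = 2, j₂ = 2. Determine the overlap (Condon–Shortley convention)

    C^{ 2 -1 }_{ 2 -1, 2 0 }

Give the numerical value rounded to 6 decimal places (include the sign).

triangle: 2!*2!*2!/7! = 8/5040
(j±m)!: 1!*3!*2!*2!*1!*3! = 144
prefactor² = (2J+1)*Δ*N² = 8/7
  k=1: −1/(1!*1!*2!*1!*0!*1!) = -1/2
  k=2: +1/(2!*0!*1!*0!*1!*2!) = 1/4
Σ = -1/4  ⇒  CG² = 8/7*(-1/4)² = 1/14
CG = −√(1/14) = -0.267261

−√(1/14) = -0.267261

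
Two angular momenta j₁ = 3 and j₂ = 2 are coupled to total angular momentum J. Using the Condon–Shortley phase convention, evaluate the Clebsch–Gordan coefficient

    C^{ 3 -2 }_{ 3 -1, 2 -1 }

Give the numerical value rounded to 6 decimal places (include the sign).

-0.500000  (= −√(1/4))

j₁+j₂−J=2  J+j₁−j₂=4  J−j₁+j₂=2  j₁+j₂+J+1=9
(j₁±m₁, j₂±m₂, J±M) = (2,4,1,3,1,5)
P² = 64
sum k=0..1:
  [0] +1/48 = 1/48
  [1] −1/12 = -1/12
S = -1/16
C² = P²·S² = 1/4 ; C = -0.500000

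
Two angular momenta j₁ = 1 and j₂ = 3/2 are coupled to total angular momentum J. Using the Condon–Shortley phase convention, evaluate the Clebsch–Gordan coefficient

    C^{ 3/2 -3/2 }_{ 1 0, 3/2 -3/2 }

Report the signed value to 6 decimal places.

triangle: 1!×1!×2!/5! = 2/120
(j±m)!: 1!×1!×0!×3!×0!×3! = 36
prefactor² = (2J+1)×Δ×N² = 12/5
  k=0: +1/(0!×1!×1!×0!×0!×2!) = 1/2
Σ = 1/2  ⇒  CG² = 12/5×1/2² = 3/5
CG = +√(3/5) = +0.774597

+√(3/5) = +0.774597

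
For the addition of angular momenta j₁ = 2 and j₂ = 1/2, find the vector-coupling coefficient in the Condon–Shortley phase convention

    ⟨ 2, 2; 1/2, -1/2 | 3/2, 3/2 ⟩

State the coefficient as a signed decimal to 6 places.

√[4·1!3!0!/5! · 4!0!0!1!3!0!] = √(144/5)
  +(−1)^0/∏(0,1,0,0,3,0)! = 1/6  (running 1/6)
⟨..|..⟩ = √(144/5)·(1/6) = +0.894427

+0.894427  (= +√(4/5))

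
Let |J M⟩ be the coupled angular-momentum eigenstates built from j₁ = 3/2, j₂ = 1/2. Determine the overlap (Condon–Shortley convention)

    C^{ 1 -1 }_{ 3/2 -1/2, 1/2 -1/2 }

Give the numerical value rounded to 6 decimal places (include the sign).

j₁+j₂−J=1  J+j₁−j₂=2  J−j₁+j₂=0  j₁+j₂+J+1=4
(j₁±m₁, j₂±m₂, J±M) = (1,2,0,1,0,2)
P² = 1
sum k=0..0:
  [0] +1/2 = 1/2
S = 1/2
C² = P²·S² = 1/4 ; C = +0.500000

+√(1/4) = +0.500000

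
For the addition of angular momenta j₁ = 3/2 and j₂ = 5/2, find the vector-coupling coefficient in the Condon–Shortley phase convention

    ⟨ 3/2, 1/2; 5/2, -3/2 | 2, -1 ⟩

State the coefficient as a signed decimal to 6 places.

+0.154303  (= +√(1/42))

j₁+j₂−J=2  J+j₁−j₂=1  J−j₁+j₂=3  j₁+j₂+J+1=7
(j₁±m₁, j₂±m₂, J±M) = (2,1,1,4,1,3)
P² = 24/7
sum k=0..1:
  [0] +1/4 = 1/4
  [1] −1/6 = -1/6
S = 1/12
C² = P²·S² = 1/42 ; C = +0.154303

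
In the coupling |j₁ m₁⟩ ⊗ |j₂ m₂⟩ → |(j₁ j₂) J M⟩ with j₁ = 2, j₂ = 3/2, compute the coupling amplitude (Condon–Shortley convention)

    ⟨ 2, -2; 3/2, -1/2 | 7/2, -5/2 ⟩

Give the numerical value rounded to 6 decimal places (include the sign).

triangle: 0!×4!×3!/8! = 144/40320
(j±m)!: 0!×4!×1!×2!×1!×6! = 34560
prefactor² = (2J+1)×Δ×N² = 6912/7
  k=0: +1/(0!×0!×4!×1!×0!×2!) = 1/48
Σ = 1/48  ⇒  CG² = 6912/7×1/48² = 3/7
CG = +√(3/7) = +0.654654

+0.654654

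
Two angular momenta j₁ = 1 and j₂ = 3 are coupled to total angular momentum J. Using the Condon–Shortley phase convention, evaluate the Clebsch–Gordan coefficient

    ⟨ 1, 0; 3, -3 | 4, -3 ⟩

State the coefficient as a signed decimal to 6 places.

+√(1/4) ≈ +0.500000

j₁+j₂−J=0  J+j₁−j₂=2  J−j₁+j₂=6  j₁+j₂+J+1=9
(j₁±m₁, j₂±m₂, J±M) = (1,1,0,6,1,7)
P² = 129600
sum k=0..0:
  [0] +1/720 = 1/720
S = 1/720
C² = P²·S² = 1/4 ; C = +0.500000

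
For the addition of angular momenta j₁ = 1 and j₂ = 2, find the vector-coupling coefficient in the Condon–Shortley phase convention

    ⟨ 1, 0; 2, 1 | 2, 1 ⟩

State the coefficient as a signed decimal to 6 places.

triangle: 1!×1!×3!/6! = 6/720
(j±m)!: 1!×1!×3!×1!×3!×1! = 36
prefactor² = (2J+1)×Δ×N² = 3/2
  k=0: +1/(0!×1!×1!×3!×0!×0!) = 1/6
  k=1: −1/(1!×0!×0!×2!×1!×1!) = -1/2
Σ = -1/3  ⇒  CG² = 3/2×(-1/3)² = 1/6
CG = −√(1/6) = -0.408248

-0.408248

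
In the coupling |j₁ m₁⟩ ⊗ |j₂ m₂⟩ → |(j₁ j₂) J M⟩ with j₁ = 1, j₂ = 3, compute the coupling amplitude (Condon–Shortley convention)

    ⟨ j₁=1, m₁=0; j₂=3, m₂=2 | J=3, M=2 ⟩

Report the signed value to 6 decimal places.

j₁+j₂−J=1  J+j₁−j₂=1  J−j₁+j₂=5  j₁+j₂+J+1=8
(j₁±m₁, j₂±m₂, J±M) = (1,1,5,1,5,1)
P² = 300
sum k=0..1:
  [0] +1/120 = 1/120
  [1] −1/24 = -1/24
S = -1/30
C² = P²·S² = 1/3 ; C = -0.577350

−√(1/3) ≈ -0.577350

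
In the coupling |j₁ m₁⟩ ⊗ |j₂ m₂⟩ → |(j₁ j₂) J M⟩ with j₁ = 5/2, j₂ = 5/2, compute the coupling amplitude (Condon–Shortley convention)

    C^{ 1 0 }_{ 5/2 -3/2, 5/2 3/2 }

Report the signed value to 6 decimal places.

−√(9/70) ≈ -0.358569

triangle: 4!·1!·1!/7! = 24/5040
(j±m)!: 1!·4!·4!·1!·1!·1! = 576
prefactor² = (2J+1)·Δ·N² = 288/35
  k=3: −1/(3!·1!·1!·1!·0!·0!) = -1/6
  k=4: +1/(4!·0!·0!·0!·1!·1!) = 1/24
Σ = -1/8  ⇒  CG² = 288/35·(-1/8)² = 9/70
CG = −√(9/70) = -0.358569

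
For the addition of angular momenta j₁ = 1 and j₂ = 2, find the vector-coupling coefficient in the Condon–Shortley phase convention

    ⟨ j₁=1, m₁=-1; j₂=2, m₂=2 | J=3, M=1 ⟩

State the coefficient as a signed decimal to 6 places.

√[7·0!2!4!/7! · 0!2!4!0!4!2!] = √(768/5)
  +(−1)^0/∏(0,0,2,4,0,0)! = 1/48  (running 1/48)
⟨..|..⟩ = √(768/5)·(1/48) = +0.258199

+√(1/15) ≈ +0.258199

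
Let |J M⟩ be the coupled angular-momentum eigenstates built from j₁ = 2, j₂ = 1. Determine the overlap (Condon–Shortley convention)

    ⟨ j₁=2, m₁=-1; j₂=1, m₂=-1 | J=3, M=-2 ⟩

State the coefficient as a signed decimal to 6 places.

triangle: 0!×4!×2!/7! = 48/5040
(j±m)!: 1!×3!×0!×2!×1!×5! = 1440
prefactor² = (2J+1)×Δ×N² = 96
  k=0: +1/(0!×0!×3!×0!×1!×2!) = 1/12
Σ = 1/12  ⇒  CG² = 96×1/12² = 2/3
CG = +√(2/3) = +0.816497

+0.816497  (= +√(2/3))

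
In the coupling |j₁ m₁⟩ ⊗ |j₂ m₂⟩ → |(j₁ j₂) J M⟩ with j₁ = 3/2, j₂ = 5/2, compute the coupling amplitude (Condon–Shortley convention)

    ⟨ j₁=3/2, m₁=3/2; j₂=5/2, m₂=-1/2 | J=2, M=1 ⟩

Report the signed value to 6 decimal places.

√[5·2!1!3!/7! · 3!0!2!3!3!1!] = √(36/7)
  +(−1)^0/∏(0,2,0,2,1,1)! = 1/4  (running 1/4)
⟨..|..⟩ = √(36/7)·(1/4) = +0.566947

+0.566947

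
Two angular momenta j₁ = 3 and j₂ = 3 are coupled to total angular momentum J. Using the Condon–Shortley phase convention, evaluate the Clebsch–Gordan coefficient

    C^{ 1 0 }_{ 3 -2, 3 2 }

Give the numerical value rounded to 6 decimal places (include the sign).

+√(1/7) = +0.377964

j₁+j₂−J=5  J+j₁−j₂=1  J−j₁+j₂=1  j₁+j₂+J+1=8
(j₁±m₁, j₂±m₂, J±M) = (1,5,5,1,1,1)
P² = 900/7
sum k=4..5:
  [4] +1/24 = 1/24
  [5] −1/120 = -1/120
S = 1/30
C² = P²·S² = 1/7 ; C = +0.377964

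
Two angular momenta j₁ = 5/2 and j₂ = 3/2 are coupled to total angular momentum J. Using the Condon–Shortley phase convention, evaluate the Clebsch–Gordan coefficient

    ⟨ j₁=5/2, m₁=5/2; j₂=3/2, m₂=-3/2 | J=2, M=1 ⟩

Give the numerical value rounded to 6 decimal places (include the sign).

√[5·2!3!1!/7! · 5!0!0!3!3!1!] = √(360/7)
  +(−1)^0/∏(0,2,0,0,3,1)! = 1/12  (running 1/12)
⟨..|..⟩ = √(360/7)·(1/12) = +0.597614

+√(5/14) = +0.597614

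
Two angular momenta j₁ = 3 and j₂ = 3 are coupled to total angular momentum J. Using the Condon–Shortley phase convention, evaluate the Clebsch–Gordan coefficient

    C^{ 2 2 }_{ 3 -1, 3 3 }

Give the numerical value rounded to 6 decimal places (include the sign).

+√(5/42) = +0.345033

j₁+j₂−J=4  J+j₁−j₂=2  J−j₁+j₂=2  j₁+j₂+J+1=9
(j₁±m₁, j₂±m₂, J±M) = (2,4,6,0,4,0)
P² = 7680/7
sum k=4..4:
  [4] +1/96 = 1/96
S = 1/96
C² = P²·S² = 5/42 ; C = +0.345033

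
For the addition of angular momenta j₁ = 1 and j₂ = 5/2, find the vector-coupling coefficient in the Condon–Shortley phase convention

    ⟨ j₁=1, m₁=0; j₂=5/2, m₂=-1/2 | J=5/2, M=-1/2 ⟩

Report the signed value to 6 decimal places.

j₁+j₂−J=1  J+j₁−j₂=1  J−j₁+j₂=4  j₁+j₂+J+1=7
(j₁±m₁, j₂±m₂, J±M) = (1,1,2,3,2,3)
P² = 144/35
sum k=0..1:
  [0] +1/4 = 1/4
  [1] −1/6 = -1/6
S = 1/12
C² = P²·S² = 1/35 ; C = +0.169031

+0.169031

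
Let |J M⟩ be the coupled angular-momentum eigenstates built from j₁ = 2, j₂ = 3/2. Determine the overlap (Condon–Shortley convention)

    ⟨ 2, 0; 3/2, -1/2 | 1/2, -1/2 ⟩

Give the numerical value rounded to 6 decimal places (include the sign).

−√(1/5) ≈ -0.447214

j₁+j₂−J=3  J+j₁−j₂=1  J−j₁+j₂=0  j₁+j₂+J+1=5
(j₁±m₁, j₂±m₂, J±M) = (2,2,1,2,0,1)
P² = 4/5
sum k=1..1:
  [1] −1/2 = -1/2
S = -1/2
C² = P²·S² = 1/5 ; C = -0.447214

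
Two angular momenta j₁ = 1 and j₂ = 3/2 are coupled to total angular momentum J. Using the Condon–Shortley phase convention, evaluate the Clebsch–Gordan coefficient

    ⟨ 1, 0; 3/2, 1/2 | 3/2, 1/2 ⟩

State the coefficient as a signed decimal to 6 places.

-0.258199  (= −√(1/15))

triangle: 1!·1!·2!/5! = 2/120
(j±m)!: 1!·1!·2!·1!·2!·1! = 4
prefactor² = (2J+1)·Δ·N² = 4/15
  k=0: +1/(0!·1!·1!·2!·0!·0!) = 1/2
  k=1: −1/(1!·0!·0!·1!·1!·1!) = -1
Σ = -1/2  ⇒  CG² = 4/15·(-1/2)² = 1/15
CG = −√(1/15) = -0.258199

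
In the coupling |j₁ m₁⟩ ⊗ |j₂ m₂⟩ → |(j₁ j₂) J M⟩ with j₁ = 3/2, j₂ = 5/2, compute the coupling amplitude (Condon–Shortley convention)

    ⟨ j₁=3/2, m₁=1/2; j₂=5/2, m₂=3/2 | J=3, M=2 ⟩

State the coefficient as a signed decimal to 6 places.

-0.288675

triangle: 1!×2!×4!/8! = 48/40320
(j±m)!: 2!×1!×4!×1!×5!×1! = 5760
prefactor² = (2J+1)×Δ×N² = 48
  k=0: +1/(0!×1!×1!×4!×1!×0!) = 1/24
  k=1: −1/(1!×0!×0!×3!×2!×1!) = -1/12
Σ = -1/24  ⇒  CG² = 48×(-1/24)² = 1/12
CG = −√(1/12) = -0.288675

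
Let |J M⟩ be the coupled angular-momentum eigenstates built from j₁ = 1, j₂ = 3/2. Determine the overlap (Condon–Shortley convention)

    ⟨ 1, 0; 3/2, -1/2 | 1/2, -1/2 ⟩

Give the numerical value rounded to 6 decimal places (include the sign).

-0.577350

triangle: 2!*0!*1!/4! = 2/24
(j±m)!: 1!*1!*1!*2!*0!*1! = 2
prefactor² = (2J+1)*Δ*N² = 1/3
  k=1: −1/(1!*1!*0!*0!*0!*1!) = -1
Σ = -1  ⇒  CG² = 1/3*(-1)² = 1/3
CG = −√(1/3) = -0.577350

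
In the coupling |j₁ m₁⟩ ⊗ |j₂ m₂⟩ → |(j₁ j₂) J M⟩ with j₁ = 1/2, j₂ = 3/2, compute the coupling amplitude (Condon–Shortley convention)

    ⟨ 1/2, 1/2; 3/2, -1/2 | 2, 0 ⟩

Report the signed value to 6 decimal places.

√[5·0!1!3!/5! · 1!0!1!2!2!2!] = √(2)
  +(−1)^0/∏(0,0,0,1,1,2)! = 1/2  (running 1/2)
⟨..|..⟩ = √(2)·(1/2) = +0.707107

+0.707107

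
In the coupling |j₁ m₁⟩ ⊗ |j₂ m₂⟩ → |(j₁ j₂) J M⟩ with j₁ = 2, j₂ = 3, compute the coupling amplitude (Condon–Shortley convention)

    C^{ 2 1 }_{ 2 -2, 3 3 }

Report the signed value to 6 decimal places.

√[5·3!1!3!/8! · 0!4!6!0!3!1!] = √(3240/7)
  +(−1)^3/∏(3,0,1,3,0,0)! = -1/36  (running -1/36)
⟨..|..⟩ = √(3240/7)·(-1/36) = -0.597614

-0.597614  (= −√(5/14))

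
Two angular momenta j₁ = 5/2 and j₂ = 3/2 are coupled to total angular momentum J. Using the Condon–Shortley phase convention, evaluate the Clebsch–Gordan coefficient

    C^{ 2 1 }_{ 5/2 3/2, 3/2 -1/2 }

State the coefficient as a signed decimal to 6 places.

√[5·2!3!1!/7! · 4!1!1!2!3!1!] = √(24/7)
  +(−1)^0/∏(0,2,1,1,2,0)! = 1/4  (running 1/4)
  +(−1)^1/∏(1,1,0,0,3,1)! = -1/6  (running 1/12)
⟨..|..⟩ = √(24/7)·(1/12) = +0.154303

+0.154303  (= +√(1/42))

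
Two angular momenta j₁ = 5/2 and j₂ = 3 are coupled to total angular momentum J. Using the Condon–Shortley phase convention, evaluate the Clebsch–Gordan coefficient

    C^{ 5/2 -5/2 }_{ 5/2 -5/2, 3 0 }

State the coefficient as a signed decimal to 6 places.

-0.345033

j₁+j₂−J=3  J+j₁−j₂=2  J−j₁+j₂=3  j₁+j₂+J+1=9
(j₁±m₁, j₂±m₂, J±M) = (0,5,3,3,0,5)
P² = 4320/7
sum k=3..3:
  [3] −1/72 = -1/72
S = -1/72
C² = P²·S² = 5/42 ; C = -0.345033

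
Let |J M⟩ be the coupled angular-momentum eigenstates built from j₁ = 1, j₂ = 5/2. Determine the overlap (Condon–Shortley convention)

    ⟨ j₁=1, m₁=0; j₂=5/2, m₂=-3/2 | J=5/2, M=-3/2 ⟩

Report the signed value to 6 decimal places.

+0.507093

triangle: 1!×1!×4!/7! = 24/5040
(j±m)!: 1!×1!×1!×4!×1!×4! = 576
prefactor² = (2J+1)×Δ×N² = 576/35
  k=0: +1/(0!×1!×1!×1!×0!×3!) = 1/6
  k=1: −1/(1!×0!×0!×0!×1!×4!) = -1/24
Σ = 1/8  ⇒  CG² = 576/35×1/8² = 9/35
CG = +√(9/35) = +0.507093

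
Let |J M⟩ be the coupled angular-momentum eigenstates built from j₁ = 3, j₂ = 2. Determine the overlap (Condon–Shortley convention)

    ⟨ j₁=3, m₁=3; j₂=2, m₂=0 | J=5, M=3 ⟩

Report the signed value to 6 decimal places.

triangle: 0!×6!×4!/11! = 17280/39916800
(j±m)!: 6!×0!×2!×2!×8!×2! = 232243200
prefactor² = (2J+1)×Δ×N² = 1105920
  k=0: +1/(0!×0!×0!×2!×6!×2!) = 1/2880
Σ = 1/2880  ⇒  CG² = 1105920×1/2880² = 2/15
CG = +√(2/15) = +0.365148

+√(2/15) = +0.365148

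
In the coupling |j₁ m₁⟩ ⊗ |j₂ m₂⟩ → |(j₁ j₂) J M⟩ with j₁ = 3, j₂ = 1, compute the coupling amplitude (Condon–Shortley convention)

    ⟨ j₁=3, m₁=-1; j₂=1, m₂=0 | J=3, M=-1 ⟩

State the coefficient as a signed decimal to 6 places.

−√(1/12) = -0.288675

√[7·1!5!1!/8! · 2!4!1!1!2!4!] = √(48)
  +(−1)^0/∏(0,1,4,1,1,0)! = 1/24  (running 1/24)
  +(−1)^1/∏(1,0,3,0,2,1)! = -1/12  (running -1/24)
⟨..|..⟩ = √(48)·(-1/24) = -0.288675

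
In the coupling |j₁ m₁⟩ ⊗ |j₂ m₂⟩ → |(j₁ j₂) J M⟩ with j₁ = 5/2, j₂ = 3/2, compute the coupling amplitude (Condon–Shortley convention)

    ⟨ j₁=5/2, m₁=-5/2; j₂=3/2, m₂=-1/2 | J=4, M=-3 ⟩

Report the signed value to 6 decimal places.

+0.612372

√[9·0!5!3!/9! · 0!5!1!2!1!7!] = √(21600)
  +(−1)^0/∏(0,0,5,1,0,2)! = 1/240  (running 1/240)
⟨..|..⟩ = √(21600)·(1/240) = +0.612372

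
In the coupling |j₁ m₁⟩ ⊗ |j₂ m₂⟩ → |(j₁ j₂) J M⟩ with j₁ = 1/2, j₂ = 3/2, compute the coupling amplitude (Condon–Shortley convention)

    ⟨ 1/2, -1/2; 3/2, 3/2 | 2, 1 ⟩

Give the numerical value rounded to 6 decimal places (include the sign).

+√(1/4) ≈ +0.500000

triangle: 0!·1!·3!/5! = 6/120
(j±m)!: 0!·1!·3!·0!·3!·1! = 36
prefactor² = (2J+1)·Δ·N² = 9
  k=0: +1/(0!·0!·1!·3!·0!·0!) = 1/6
Σ = 1/6  ⇒  CG² = 9·1/6² = 1/4
CG = +√(1/4) = +0.500000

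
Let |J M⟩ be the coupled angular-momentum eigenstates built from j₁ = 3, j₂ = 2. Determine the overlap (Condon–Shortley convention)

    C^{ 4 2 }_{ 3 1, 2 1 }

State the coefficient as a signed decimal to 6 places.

√[9·1!5!3!/10! · 4!2!3!1!6!2!] = √(5184/7)
  +(−1)^0/∏(0,1,2,3,3,0)! = 1/72  (running 1/72)
  +(−1)^1/∏(1,0,1,2,4,1)! = -1/48  (running -1/144)
⟨..|..⟩ = √(5184/7)·(-1/144) = -0.188982

−√(1/28) = -0.188982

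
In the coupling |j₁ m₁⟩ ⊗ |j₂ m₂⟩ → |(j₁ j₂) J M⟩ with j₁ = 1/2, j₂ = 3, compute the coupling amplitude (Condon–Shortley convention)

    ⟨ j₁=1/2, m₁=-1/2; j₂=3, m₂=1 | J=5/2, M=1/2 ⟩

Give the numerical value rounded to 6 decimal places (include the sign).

−√(4/7) ≈ -0.755929

√[6·1!0!5!/7! · 0!1!4!2!3!2!] = √(576/7)
  +(−1)^1/∏(1,0,0,3,0,2)! = -1/12  (running -1/12)
⟨..|..⟩ = √(576/7)·(-1/12) = -0.755929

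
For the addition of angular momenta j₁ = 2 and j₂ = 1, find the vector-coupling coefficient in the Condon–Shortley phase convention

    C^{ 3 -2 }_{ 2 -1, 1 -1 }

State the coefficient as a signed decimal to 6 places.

√[7·0!4!2!/7! · 1!3!0!2!1!5!] = √(96)
  +(−1)^0/∏(0,0,3,0,1,2)! = 1/12  (running 1/12)
⟨..|..⟩ = √(96)·(1/12) = +0.816497

+√(2/3) ≈ +0.816497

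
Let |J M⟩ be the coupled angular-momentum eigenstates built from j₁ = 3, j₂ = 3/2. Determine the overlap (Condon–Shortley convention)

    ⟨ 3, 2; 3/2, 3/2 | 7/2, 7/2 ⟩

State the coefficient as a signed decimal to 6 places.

triangle: 1!×5!×2!/9! = 240/362880
(j±m)!: 5!×1!×3!×0!×7!×0! = 3628800
prefactor² = (2J+1)×Δ×N² = 19200
  k=1: −1/(1!×0!×0!×2!×5!×0!) = -1/240
Σ = -1/240  ⇒  CG² = 19200×(-1/240)² = 1/3
CG = −√(1/3) = -0.577350

−√(1/3) ≈ -0.577350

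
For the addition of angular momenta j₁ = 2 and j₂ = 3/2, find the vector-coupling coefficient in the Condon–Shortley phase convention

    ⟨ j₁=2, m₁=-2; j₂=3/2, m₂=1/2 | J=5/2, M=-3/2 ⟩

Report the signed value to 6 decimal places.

j₁+j₂−J=1  J+j₁−j₂=3  J−j₁+j₂=2  j₁+j₂+J+1=7
(j₁±m₁, j₂±m₂, J±M) = (0,4,2,1,1,4)
P² = 576/35
sum k=1..1:
  [1] −1/6 = -1/6
S = -1/6
C² = P²·S² = 16/35 ; C = -0.676123

-0.676123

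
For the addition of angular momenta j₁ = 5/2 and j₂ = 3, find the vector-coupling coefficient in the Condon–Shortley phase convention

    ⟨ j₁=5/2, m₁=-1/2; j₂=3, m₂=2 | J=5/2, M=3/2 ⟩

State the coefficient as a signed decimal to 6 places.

+0.267261

√[6·3!2!3!/9! · 2!3!5!1!4!1!] = √(288/7)
  +(−1)^2/∏(2,1,1,3,1,0)! = 1/12  (running 1/12)
  +(−1)^3/∏(3,0,0,2,2,1)! = -1/24  (running 1/24)
⟨..|..⟩ = √(288/7)·(1/24) = +0.267261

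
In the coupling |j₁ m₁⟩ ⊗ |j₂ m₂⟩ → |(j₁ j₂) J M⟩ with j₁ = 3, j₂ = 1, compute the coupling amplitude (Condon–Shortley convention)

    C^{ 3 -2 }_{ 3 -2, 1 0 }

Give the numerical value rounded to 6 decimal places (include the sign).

-0.577350

triangle: 1!*5!*1!/8! = 120/40320
(j±m)!: 1!*5!*1!*1!*1!*5! = 14400
prefactor² = (2J+1)*Δ*N² = 300
  k=0: +1/(0!*1!*5!*1!*0!*0!) = 1/120
  k=1: −1/(1!*0!*4!*0!*1!*1!) = -1/24
Σ = -1/30  ⇒  CG² = 300*(-1/30)² = 1/3
CG = −√(1/3) = -0.577350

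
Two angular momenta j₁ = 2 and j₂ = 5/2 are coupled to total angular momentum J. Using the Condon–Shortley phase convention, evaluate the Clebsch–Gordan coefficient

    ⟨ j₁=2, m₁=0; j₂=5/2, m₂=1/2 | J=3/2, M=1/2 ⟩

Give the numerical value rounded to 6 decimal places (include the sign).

+√(2/35) = +0.239046

j₁+j₂−J=3  J+j₁−j₂=1  J−j₁+j₂=2  j₁+j₂+J+1=7
(j₁±m₁, j₂±m₂, J±M) = (2,2,3,2,2,1)
P² = 32/35
sum k=1..2:
  [1] −1/4 = -1/4
  [2] +1/2 = 1/2
S = 1/4
C² = P²·S² = 2/35 ; C = +0.239046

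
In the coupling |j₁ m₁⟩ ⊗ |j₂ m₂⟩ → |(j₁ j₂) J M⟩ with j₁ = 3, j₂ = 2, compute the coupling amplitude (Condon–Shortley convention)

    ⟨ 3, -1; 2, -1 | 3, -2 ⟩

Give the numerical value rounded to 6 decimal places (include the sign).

j₁+j₂−J=2  J+j₁−j₂=4  J−j₁+j₂=2  j₁+j₂+J+1=9
(j₁±m₁, j₂±m₂, J±M) = (2,4,1,3,1,5)
P² = 64
sum k=0..1:
  [0] +1/48 = 1/48
  [1] −1/12 = -1/12
S = -1/16
C² = P²·S² = 1/4 ; C = -0.500000

-0.500000  (= −√(1/4))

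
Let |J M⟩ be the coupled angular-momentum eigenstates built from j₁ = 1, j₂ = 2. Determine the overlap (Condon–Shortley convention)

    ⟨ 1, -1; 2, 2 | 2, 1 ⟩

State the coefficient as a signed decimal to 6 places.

−√(1/3) = -0.577350

j₁+j₂−J=1  J+j₁−j₂=1  J−j₁+j₂=3  j₁+j₂+J+1=6
(j₁±m₁, j₂±m₂, J±M) = (0,2,4,0,3,1)
P² = 12
sum k=1..1:
  [1] −1/6 = -1/6
S = -1/6
C² = P²·S² = 1/3 ; C = -0.577350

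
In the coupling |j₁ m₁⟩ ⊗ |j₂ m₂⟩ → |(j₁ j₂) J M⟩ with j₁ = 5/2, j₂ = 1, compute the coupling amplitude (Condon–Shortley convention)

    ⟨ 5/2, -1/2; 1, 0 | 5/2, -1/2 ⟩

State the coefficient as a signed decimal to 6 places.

−√(1/35) ≈ -0.169031

√[6·1!4!1!/7! · 2!3!1!1!2!3!] = √(144/35)
  +(−1)^0/∏(0,1,3,1,1,0)! = 1/6  (running 1/6)
  +(−1)^1/∏(1,0,2,0,2,1)! = -1/4  (running -1/12)
⟨..|..⟩ = √(144/35)·(-1/12) = -0.169031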